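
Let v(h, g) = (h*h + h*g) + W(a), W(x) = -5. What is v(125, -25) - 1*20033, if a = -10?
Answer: -7538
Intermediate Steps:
v(h, g) = -5 + h**2 + g*h (v(h, g) = (h*h + h*g) - 5 = (h**2 + g*h) - 5 = -5 + h**2 + g*h)
v(125, -25) - 1*20033 = (-5 + 125**2 - 25*125) - 1*20033 = (-5 + 15625 - 3125) - 20033 = 12495 - 20033 = -7538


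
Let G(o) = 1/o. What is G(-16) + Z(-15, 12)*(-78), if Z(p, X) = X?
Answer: -14977/16 ≈ -936.06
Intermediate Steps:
G(-16) + Z(-15, 12)*(-78) = 1/(-16) + 12*(-78) = -1/16 - 936 = -14977/16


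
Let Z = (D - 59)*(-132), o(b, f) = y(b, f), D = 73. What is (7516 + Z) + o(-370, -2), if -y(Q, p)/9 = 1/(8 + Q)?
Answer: 2051825/362 ≈ 5668.0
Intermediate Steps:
y(Q, p) = -9/(8 + Q)
o(b, f) = -9/(8 + b)
Z = -1848 (Z = (73 - 59)*(-132) = 14*(-132) = -1848)
(7516 + Z) + o(-370, -2) = (7516 - 1848) - 9/(8 - 370) = 5668 - 9/(-362) = 5668 - 9*(-1/362) = 5668 + 9/362 = 2051825/362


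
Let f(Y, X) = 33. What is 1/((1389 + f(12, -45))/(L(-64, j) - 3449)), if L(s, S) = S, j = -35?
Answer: -1742/711 ≈ -2.4501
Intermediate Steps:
1/((1389 + f(12, -45))/(L(-64, j) - 3449)) = 1/((1389 + 33)/(-35 - 3449)) = 1/(1422/(-3484)) = 1/(1422*(-1/3484)) = 1/(-711/1742) = -1742/711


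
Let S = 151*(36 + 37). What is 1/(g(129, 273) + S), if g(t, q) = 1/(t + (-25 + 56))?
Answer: 160/1763681 ≈ 9.0719e-5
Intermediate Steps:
g(t, q) = 1/(31 + t) (g(t, q) = 1/(t + 31) = 1/(31 + t))
S = 11023 (S = 151*73 = 11023)
1/(g(129, 273) + S) = 1/(1/(31 + 129) + 11023) = 1/(1/160 + 11023) = 1/(1763681/160) = 160/1763681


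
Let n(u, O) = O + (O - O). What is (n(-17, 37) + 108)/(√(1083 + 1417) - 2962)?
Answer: -145/2912 ≈ -0.049794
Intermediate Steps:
n(u, O) = O (n(u, O) = O + 0 = O)
(n(-17, 37) + 108)/(√(1083 + 1417) - 2962) = (37 + 108)/(√(1083 + 1417) - 2962) = 145/(√2500 - 2962) = 145/(50 - 2962) = 145/(-2912) = 145*(-1/2912) = -145/2912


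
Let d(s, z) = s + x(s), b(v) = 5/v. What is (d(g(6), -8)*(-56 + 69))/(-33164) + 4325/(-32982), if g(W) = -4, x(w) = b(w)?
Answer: -282366557/2187630096 ≈ -0.12907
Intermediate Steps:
x(w) = 5/w
d(s, z) = s + 5/s
(d(g(6), -8)*(-56 + 69))/(-33164) + 4325/(-32982) = ((-4 + 5/(-4))*(-56 + 69))/(-33164) + 4325/(-32982) = ((-4 + 5*(-1/4))*13)*(-1/33164) + 4325*(-1/32982) = ((-4 - 5/4)*13)*(-1/33164) - 4325/32982 = -21/4*13*(-1/33164) - 4325/32982 = -273/4*(-1/33164) - 4325/32982 = 273/132656 - 4325/32982 = -282366557/2187630096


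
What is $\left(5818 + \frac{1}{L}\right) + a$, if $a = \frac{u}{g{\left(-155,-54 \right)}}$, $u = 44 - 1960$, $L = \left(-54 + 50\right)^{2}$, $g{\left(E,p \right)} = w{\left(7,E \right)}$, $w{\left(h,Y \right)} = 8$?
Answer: $\frac{89257}{16} \approx 5578.6$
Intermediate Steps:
$g{\left(E,p \right)} = 8$
$L = 16$ ($L = \left(-4\right)^{2} = 16$)
$u = -1916$ ($u = 44 - 1960 = -1916$)
$a = - \frac{479}{2}$ ($a = - \frac{1916}{8} = \left(-1916\right) \frac{1}{8} = - \frac{479}{2} \approx -239.5$)
$\left(5818 + \frac{1}{L}\right) + a = \left(5818 + \frac{1}{16}\right) - \frac{479}{2} = \frac{93089}{16} - \frac{479}{2} = \frac{89257}{16}$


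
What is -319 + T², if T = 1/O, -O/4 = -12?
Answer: -734975/2304 ≈ -319.00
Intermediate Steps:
O = 48 (O = -4*(-12) = 48)
T = 1/48 ≈ 0.020833
-319 + T² = -319 + (1/48)² = -319 + 1/2304 = -734975/2304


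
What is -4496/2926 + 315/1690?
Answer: -667655/494494 ≈ -1.3502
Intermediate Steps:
-4496/2926 + 315/1690 = -4496*1/2926 + 315*(1/1690) = -2248/1463 + 63/338 = -667655/494494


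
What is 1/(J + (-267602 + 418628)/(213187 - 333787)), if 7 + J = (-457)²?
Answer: 20100/4197699029 ≈ 4.7883e-6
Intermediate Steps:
J = 208842 (J = -7 + (-457)² = -7 + 208849 = 208842)
1/(J + (-267602 + 418628)/(213187 - 333787)) = 1/(208842 + (-267602 + 418628)/(213187 - 333787)) = 1/(208842 + 151026/(-120600)) = 1/(208842 + 151026*(-1/120600)) = 1/(208842 - 25171/20100) = 1/(4197699029/20100) = 20100/4197699029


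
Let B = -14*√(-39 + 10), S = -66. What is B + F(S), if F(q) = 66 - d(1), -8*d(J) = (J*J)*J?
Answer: 529/8 - 14*I*√29 ≈ 66.125 - 75.392*I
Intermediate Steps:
B = -14*I*√29 ≈ -75.392*I
d(J) = -J³/8 (d(J) = -J*J*J/8 = -J²*J/8 = -J³/8)
F(q) = 529/8 (F(q) = 66 - (-1)*1³/8 = 66 - (-1)/8 = 66 - 1*(-⅛) = 66 + ⅛ = 529/8)
B + F(S) = -14*I*√29 + 529/8 = 529/8 - 14*I*√29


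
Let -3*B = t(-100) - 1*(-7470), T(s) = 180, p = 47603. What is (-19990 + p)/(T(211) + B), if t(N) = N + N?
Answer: -82839/6730 ≈ -12.309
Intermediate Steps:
t(N) = 2*N
B = -7270/3 (B = -(2*(-100) - 1*(-7470))/3 = -(-200 + 7470)/3 = -⅓*7270 = -7270/3 ≈ -2423.3)
(-19990 + p)/(T(211) + B) = (-19990 + 47603)/(180 - 7270/3) = 27613/(-6730/3) = 27613*(-3/6730) = -82839/6730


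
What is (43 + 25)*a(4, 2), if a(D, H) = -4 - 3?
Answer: -476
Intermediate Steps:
a(D, H) = -7
(43 + 25)*a(4, 2) = (43 + 25)*(-7) = 68*(-7) = -476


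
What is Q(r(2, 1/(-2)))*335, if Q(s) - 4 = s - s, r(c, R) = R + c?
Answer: 1340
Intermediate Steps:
Q(s) = 4 (Q(s) = 4 + (s - s) = 4 + 0 = 4)
Q(r(2, 1/(-2)))*335 = 4*335 = 1340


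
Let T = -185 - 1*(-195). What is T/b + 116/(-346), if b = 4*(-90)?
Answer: -2261/6228 ≈ -0.36304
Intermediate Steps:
T = 10 (T = -185 + 195 = 10)
b = -360
T/b + 116/(-346) = 10/(-360) + 116/(-346) = 10*(-1/360) + 116*(-1/346) = -1/36 - 58/173 = -2261/6228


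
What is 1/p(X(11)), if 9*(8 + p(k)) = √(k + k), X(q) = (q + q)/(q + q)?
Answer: -324/2591 - 9*√2/5182 ≈ -0.12750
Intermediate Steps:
X(q) = 1 (X(q) = (2*q)/((2*q)) = (2*q)*(1/(2*q)) = 1)
p(k) = -8 + √2*√k/9 (p(k) = -8 + √(k + k)/9 = -8 + √(2*k)/9 = -8 + (√2*√k)/9 = -8 + √2*√k/9)
1/p(X(11)) = 1/(-8 + √2*√1/9) = 1/(-8 + (⅑)*√2*1) = 1/(-8 + √2/9)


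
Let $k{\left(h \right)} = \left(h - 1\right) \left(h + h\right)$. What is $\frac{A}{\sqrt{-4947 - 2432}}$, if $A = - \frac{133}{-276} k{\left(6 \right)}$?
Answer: $- \frac{665 i \sqrt{7379}}{169717} \approx - 0.33659 i$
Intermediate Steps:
$k{\left(h \right)} = 2 h \left(-1 + h\right)$ ($k{\left(h \right)} = \left(-1 + h\right) 2 h = 2 h \left(-1 + h\right)$)
$A = \frac{665}{23}$ ($A = - \frac{133}{-276} \cdot 2 \cdot 6 \left(-1 + 6\right) = \left(-133\right) \left(- \frac{1}{276}\right) 2 \cdot 6 \cdot 5 = \frac{133}{276} \cdot 60 = \frac{665}{23} \approx 28.913$)
$\frac{A}{\sqrt{-4947 - 2432}} = \frac{665}{23 \sqrt{-4947 - 2432}} = \frac{665}{23 \sqrt{-7379}} = \frac{665}{23 i \sqrt{7379}} = \frac{665 \left(- \frac{i \sqrt{7379}}{7379}\right)}{23} = - \frac{665 i \sqrt{7379}}{169717}$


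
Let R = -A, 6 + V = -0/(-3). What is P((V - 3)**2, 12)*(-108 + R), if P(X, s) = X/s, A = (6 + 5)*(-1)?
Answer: -2619/4 ≈ -654.75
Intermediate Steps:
V = -6 (V = -6 - 0/(-3) = -6 - 0*(-1)/3 = -6 - 1*0 = -6 + 0 = -6)
A = -11 (A = 11*(-1) = -11)
R = 11 (R = -1*(-11) = 11)
P((V - 3)**2, 12)*(-108 + R) = ((-6 - 3)**2/12)*(-108 + 11) = ((-9)**2*(1/12))*(-97) = (81*(1/12))*(-97) = (27/4)*(-97) = -2619/4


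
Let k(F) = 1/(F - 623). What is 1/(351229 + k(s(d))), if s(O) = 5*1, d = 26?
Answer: 618/217059521 ≈ 2.8471e-6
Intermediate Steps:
s(O) = 5
k(F) = 1/(-623 + F)
1/(351229 + k(s(d))) = 1/(351229 + 1/(-623 + 5)) = 1/(351229 + 1/(-618)) = 1/(351229 - 1/618) = 1/(217059521/618) = 618/217059521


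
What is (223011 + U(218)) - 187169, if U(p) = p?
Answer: 36060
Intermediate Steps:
(223011 + U(218)) - 187169 = (223011 + 218) - 187169 = 223229 - 187169 = 36060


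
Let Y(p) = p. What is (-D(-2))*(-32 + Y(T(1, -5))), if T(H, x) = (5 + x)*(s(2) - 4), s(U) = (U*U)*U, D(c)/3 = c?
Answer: -192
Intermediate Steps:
D(c) = 3*c
s(U) = U**3 (s(U) = U**2*U = U**3)
T(H, x) = 20 + 4*x (T(H, x) = (5 + x)*(2**3 - 4) = (5 + x)*(8 - 4) = (5 + x)*4 = 20 + 4*x)
(-D(-2))*(-32 + Y(T(1, -5))) = (-3*(-2))*(-32 + (20 + 4*(-5))) = (-1*(-6))*(-32 + (20 - 20)) = 6*(-32 + 0) = 6*(-32) = -192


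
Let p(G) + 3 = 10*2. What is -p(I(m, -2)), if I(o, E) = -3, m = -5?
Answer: -17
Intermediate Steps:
p(G) = 17 (p(G) = -3 + 10*2 = -3 + 20 = 17)
-p(I(m, -2)) = -1*17 = -17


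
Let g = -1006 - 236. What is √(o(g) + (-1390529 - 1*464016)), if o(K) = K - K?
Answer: I*√1854545 ≈ 1361.8*I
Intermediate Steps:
g = -1242
o(K) = 0
√(o(g) + (-1390529 - 1*464016)) = √(0 + (-1390529 - 1*464016)) = √(0 + (-1390529 - 464016)) = √(0 - 1854545) = √(-1854545) = I*√1854545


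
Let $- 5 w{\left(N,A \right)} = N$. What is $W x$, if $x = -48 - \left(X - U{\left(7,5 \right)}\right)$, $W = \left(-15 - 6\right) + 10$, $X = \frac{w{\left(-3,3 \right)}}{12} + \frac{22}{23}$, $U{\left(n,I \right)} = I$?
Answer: $\frac{222673}{460} \approx 484.07$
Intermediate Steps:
$w{\left(N,A \right)} = - \frac{N}{5}$
$X = \frac{463}{460}$ ($X = \frac{\left(- \frac{1}{5}\right) \left(-3\right)}{12} + \frac{22}{23} = \frac{3}{5} \cdot \frac{1}{12} + 22 \cdot \frac{1}{23} = \frac{1}{20} + \frac{22}{23} = \frac{463}{460} \approx 1.0065$)
$W = -11$ ($W = -21 + 10 = -11$)
$x = - \frac{20243}{460}$ ($x = -48 + \left(5 - \frac{463}{460}\right) = -48 + \frac{1837}{460} = - \frac{20243}{460} \approx -44.007$)
$W x = \left(-11\right) \left(- \frac{20243}{460}\right) = \frac{222673}{460}$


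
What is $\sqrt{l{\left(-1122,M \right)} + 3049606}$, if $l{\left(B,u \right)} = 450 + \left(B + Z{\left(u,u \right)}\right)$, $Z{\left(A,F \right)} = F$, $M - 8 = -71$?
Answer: $\sqrt{3048871} \approx 1746.1$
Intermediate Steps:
$M = -63$ ($M = 8 - 71 = -63$)
$l{\left(B,u \right)} = 450 + B + u$ ($l{\left(B,u \right)} = 450 + \left(B + u\right) = 450 + B + u$)
$\sqrt{l{\left(-1122,M \right)} + 3049606} = \sqrt{\left(450 - 1122 - 63\right) + 3049606} = \sqrt{-735 + 3049606} = \sqrt{3048871}$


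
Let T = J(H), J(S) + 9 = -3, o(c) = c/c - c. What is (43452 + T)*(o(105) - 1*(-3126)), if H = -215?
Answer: 131275680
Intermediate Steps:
o(c) = 1 - c
J(S) = -12 (J(S) = -9 - 3 = -12)
T = -12
(43452 + T)*(o(105) - 1*(-3126)) = (43452 - 12)*((1 - 1*105) - 1*(-3126)) = 43440*((1 - 105) + 3126) = 43440*(-104 + 3126) = 43440*3022 = 131275680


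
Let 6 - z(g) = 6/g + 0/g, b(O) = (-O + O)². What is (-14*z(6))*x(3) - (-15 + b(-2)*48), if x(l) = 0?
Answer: 15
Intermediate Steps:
b(O) = 0 (b(O) = 0² = 0)
z(g) = 6 - 6/g (z(g) = 6 - (6/g + 0/g) = 6 - (6/g + 0) = 6 - 6/g)
(-14*z(6))*x(3) - (-15 + b(-2)*48) = -14*(6 - 6/6)*0 - (-15 + 0*48) = -14*(6 - 6*⅙)*0 - (-15 + 0) = -14*(6 - 1)*0 - 1*(-15) = -14*5*0 + 15 = -70*0 + 15 = 0 + 15 = 15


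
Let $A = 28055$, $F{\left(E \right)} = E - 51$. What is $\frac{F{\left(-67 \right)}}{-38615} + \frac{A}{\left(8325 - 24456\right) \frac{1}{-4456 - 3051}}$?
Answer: $\frac{8132663997733}{622898565} \approx 13056.0$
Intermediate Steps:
$F{\left(E \right)} = -51 + E$
$\frac{F{\left(-67 \right)}}{-38615} + \frac{A}{\left(8325 - 24456\right) \frac{1}{-4456 - 3051}} = \frac{-51 - 67}{-38615} + \frac{28055}{\left(8325 - 24456\right) \frac{1}{-4456 - 3051}} = \left(-118\right) \left(- \frac{1}{38615}\right) + \frac{28055}{\left(-16131\right) \frac{1}{-7507}} = \frac{118}{38615} + \frac{28055}{\left(-16131\right) \left(- \frac{1}{7507}\right)} = \frac{118}{38615} + \frac{28055}{\frac{16131}{7507}} = \frac{118}{38615} + 28055 \cdot \frac{7507}{16131} = \frac{118}{38615} + \frac{210608885}{16131} = \frac{8132663997733}{622898565}$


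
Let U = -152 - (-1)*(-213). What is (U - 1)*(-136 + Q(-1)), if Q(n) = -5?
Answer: 51606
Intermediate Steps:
U = -365 (U = -152 - 1*213 = -152 - 213 = -365)
(U - 1)*(-136 + Q(-1)) = (-365 - 1)*(-136 - 5) = -366*(-141) = 51606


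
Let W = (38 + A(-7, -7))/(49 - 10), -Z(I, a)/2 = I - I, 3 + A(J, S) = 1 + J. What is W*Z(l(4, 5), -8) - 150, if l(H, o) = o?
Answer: -150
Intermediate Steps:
A(J, S) = -2 + J (A(J, S) = -3 + (1 + J) = -2 + J)
Z(I, a) = 0 (Z(I, a) = -2*(I - I) = -2*0 = 0)
W = 29/39 (W = (38 + (-2 - 7))/(49 - 10) = (38 - 9)/39 = 29*(1/39) = 29/39 ≈ 0.74359)
W*Z(l(4, 5), -8) - 150 = (29/39)*0 - 150 = 0 - 150 = -150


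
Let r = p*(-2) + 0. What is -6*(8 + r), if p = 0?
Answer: -48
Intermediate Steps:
r = 0 (r = 0*(-2) + 0 = 0 + 0 = 0)
-6*(8 + r) = -6*(8 + 0) = -6*8 = -48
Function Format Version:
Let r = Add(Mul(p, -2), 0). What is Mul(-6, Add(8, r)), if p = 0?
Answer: -48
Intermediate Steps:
r = 0 (r = Add(Mul(0, -2), 0) = Add(0, 0) = 0)
Mul(-6, Add(8, r)) = Mul(-6, Add(8, 0)) = Mul(-6, 8) = -48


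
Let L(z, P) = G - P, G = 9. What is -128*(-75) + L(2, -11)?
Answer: 9620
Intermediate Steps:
L(z, P) = 9 - P
-128*(-75) + L(2, -11) = -128*(-75) + (9 - 1*(-11)) = 9600 + (9 + 11) = 9600 + 20 = 9620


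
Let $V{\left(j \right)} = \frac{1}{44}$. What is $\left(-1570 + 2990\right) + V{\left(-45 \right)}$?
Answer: $\frac{62481}{44} \approx 1420.0$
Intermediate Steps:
$V{\left(j \right)} = \frac{1}{44}$
$\left(-1570 + 2990\right) + V{\left(-45 \right)} = \left(-1570 + 2990\right) + \frac{1}{44} = 1420 + \frac{1}{44} = \frac{62481}{44}$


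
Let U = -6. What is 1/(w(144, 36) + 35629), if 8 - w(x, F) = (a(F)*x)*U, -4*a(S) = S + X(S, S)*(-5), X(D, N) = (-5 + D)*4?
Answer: 1/161781 ≈ 6.1812e-6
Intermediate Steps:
X(D, N) = -20 + 4*D
a(S) = -25 + 19*S/4 (a(S) = -(S + (-20 + 4*S)*(-5))/4 = -(S + (100 - 20*S))/4 = -(100 - 19*S)/4 = -25 + 19*S/4)
w(x, F) = 8 + 6*x*(-25 + 19*F/4) (w(x, F) = 8 - (-25 + 19*F/4)*x*(-6) = 8 - x*(-25 + 19*F/4)*(-6) = 8 - (-6)*x*(-25 + 19*F/4) = 8 + 6*x*(-25 + 19*F/4))
1/(w(144, 36) + 35629) = 1/((8 + (3/2)*144*(-100 + 19*36)) + 35629) = 1/((8 + (3/2)*144*(-100 + 684)) + 35629) = 1/((8 + (3/2)*144*584) + 35629) = 1/((8 + 126144) + 35629) = 1/(126152 + 35629) = 1/161781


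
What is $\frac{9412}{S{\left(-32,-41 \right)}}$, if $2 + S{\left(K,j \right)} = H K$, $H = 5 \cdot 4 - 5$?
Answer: $- \frac{4706}{241} \approx -19.527$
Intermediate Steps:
$H = 15$ ($H = 20 - 5 = 15$)
$S{\left(K,j \right)} = -2 + 15 K$
$\frac{9412}{S{\left(-32,-41 \right)}} = \frac{9412}{-2 + 15 \left(-32\right)} = \frac{9412}{-2 - 480} = \frac{9412}{-482} = 9412 \left(- \frac{1}{482}\right) = - \frac{4706}{241}$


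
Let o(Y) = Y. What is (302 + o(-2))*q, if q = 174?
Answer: 52200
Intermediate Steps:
(302 + o(-2))*q = (302 - 2)*174 = 300*174 = 52200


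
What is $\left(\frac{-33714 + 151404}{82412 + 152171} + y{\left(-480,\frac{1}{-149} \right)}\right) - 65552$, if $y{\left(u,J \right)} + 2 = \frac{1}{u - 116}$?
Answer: $- \frac{9165131064615}{139811468} \approx -65554.0$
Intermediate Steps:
$y{\left(u,J \right)} = -2 + \frac{1}{-116 + u}$ ($y{\left(u,J \right)} = -2 + \frac{1}{u - 116} = -2 + \frac{1}{-116 + u}$)
$\left(\frac{-33714 + 151404}{82412 + 152171} + y{\left(-480,\frac{1}{-149} \right)}\right) - 65552 = \left(\frac{-33714 + 151404}{82412 + 152171} + \frac{233 - -960}{-116 - 480}\right) - 65552 = \left(\frac{117690}{234583} + \frac{233 + 960}{-596}\right) - 65552 = \left(117690 \cdot \frac{1}{234583} - \frac{1193}{596}\right) - 65552 = \left(\frac{117690}{234583} - \frac{1193}{596}\right) - 65552 = - \frac{209714279}{139811468} - 65552 = - \frac{9165131064615}{139811468}$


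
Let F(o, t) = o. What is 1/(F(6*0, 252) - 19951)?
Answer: -1/19951 ≈ -5.0123e-5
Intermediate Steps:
1/(F(6*0, 252) - 19951) = 1/(6*0 - 19951) = 1/(0 - 19951) = 1/(-19951) = -1/19951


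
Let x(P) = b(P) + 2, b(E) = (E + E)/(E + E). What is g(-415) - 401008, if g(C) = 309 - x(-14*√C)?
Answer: -400702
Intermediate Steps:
b(E) = 1 (b(E) = (2*E)/((2*E)) = (2*E)*(1/(2*E)) = 1)
x(P) = 3 (x(P) = 1 + 2 = 3)
g(C) = 306 (g(C) = 309 - 1*3 = 309 - 3 = 306)
g(-415) - 401008 = 306 - 401008 = -400702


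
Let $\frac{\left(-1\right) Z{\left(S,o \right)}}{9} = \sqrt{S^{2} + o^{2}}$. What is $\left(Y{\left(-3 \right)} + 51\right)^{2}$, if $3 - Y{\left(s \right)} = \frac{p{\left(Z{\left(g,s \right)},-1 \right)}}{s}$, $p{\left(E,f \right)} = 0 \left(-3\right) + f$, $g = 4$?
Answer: $\frac{25921}{9} \approx 2880.1$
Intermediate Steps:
$Z{\left(S,o \right)} = - 9 \sqrt{S^{2} + o^{2}}$
$p{\left(E,f \right)} = f$ ($p{\left(E,f \right)} = 0 + f = f$)
$Y{\left(s \right)} = 3 + \frac{1}{s}$ ($Y{\left(s \right)} = 3 - - \frac{1}{s} = 3 + \frac{1}{s}$)
$\left(Y{\left(-3 \right)} + 51\right)^{2} = \left(\left(3 + \frac{1}{-3}\right) + 51\right)^{2} = \left(\left(3 - \frac{1}{3}\right) + 51\right)^{2} = \left(\frac{8}{3} + 51\right)^{2} = \left(\frac{161}{3}\right)^{2} = \frac{25921}{9}$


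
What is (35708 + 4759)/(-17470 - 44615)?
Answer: -13489/20695 ≈ -0.65180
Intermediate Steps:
(35708 + 4759)/(-17470 - 44615) = 40467/(-62085) = 40467*(-1/62085) = -13489/20695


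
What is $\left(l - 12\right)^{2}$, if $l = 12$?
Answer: $0$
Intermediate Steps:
$\left(l - 12\right)^{2} = \left(12 - 12\right)^{2} = 0^{2} = 0$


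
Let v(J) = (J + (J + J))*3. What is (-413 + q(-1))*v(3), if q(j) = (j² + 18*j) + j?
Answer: -11637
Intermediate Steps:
v(J) = 9*J (v(J) = (J + 2*J)*3 = (3*J)*3 = 9*J)
q(j) = j² + 19*j
(-413 + q(-1))*v(3) = (-413 - (19 - 1))*(9*3) = (-413 - 1*18)*27 = (-413 - 18)*27 = -431*27 = -11637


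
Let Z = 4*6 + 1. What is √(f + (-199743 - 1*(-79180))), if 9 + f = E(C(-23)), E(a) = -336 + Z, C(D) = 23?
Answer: 7*I*√2467 ≈ 347.68*I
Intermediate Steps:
Z = 25 (Z = 24 + 1 = 25)
E(a) = -311 (E(a) = -336 + 25 = -311)
f = -320 (f = -9 - 311 = -320)
√(f + (-199743 - 1*(-79180))) = √(-320 + (-199743 - 1*(-79180))) = √(-320 + (-199743 + 79180)) = √(-320 - 120563) = √(-120883) = 7*I*√2467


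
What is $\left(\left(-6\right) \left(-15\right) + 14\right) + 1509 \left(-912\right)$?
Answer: $-1376104$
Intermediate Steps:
$\left(\left(-6\right) \left(-15\right) + 14\right) + 1509 \left(-912\right) = \left(90 + 14\right) - 1376208 = 104 - 1376208 = -1376104$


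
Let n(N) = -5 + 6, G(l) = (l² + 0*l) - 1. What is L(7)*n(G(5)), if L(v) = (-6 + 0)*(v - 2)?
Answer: -30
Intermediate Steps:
L(v) = 12 - 6*v (L(v) = -6*(-2 + v) = 12 - 6*v)
G(l) = -1 + l² (G(l) = (l² + 0) - 1 = l² - 1 = -1 + l²)
n(N) = 1
L(7)*n(G(5)) = (12 - 6*7)*1 = (12 - 42)*1 = -30*1 = -30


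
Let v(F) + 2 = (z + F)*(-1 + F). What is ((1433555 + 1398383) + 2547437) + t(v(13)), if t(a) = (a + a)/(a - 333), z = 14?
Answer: 59172481/11 ≈ 5.3793e+6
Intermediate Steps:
v(F) = -2 + (-1 + F)*(14 + F) (v(F) = -2 + (14 + F)*(-1 + F) = -2 + (-1 + F)*(14 + F))
t(a) = 2*a/(-333 + a) (t(a) = (2*a)/(-333 + a) = 2*a/(-333 + a))
((1433555 + 1398383) + 2547437) + t(v(13)) = ((1433555 + 1398383) + 2547437) + 2*(-16 + 13² + 13*13)/(-333 + (-16 + 13² + 13*13)) = (2831938 + 2547437) + 2*(-16 + 169 + 169)/(-333 + (-16 + 169 + 169)) = 5379375 + 2*322/(-333 + 322) = 5379375 + 2*322/(-11) = 5379375 + 2*322*(-1/11) = 5379375 - 644/11 = 59172481/11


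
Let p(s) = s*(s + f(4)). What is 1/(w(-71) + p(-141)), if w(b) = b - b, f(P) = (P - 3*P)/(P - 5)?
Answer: 1/18753 ≈ 5.3325e-5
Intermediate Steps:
f(P) = -2*P/(-5 + P) (f(P) = (-2*P)/(-5 + P) = -2*P/(-5 + P))
w(b) = 0
p(s) = s*(8 + s) (p(s) = s*(s - 2*4/(-5 + 4)) = s*(s - 2*4/(-1)) = s*(s - 2*4*(-1)) = s*(s + 8) = s*(8 + s))
1/(w(-71) + p(-141)) = 1/(0 - 141*(8 - 141)) = 1/(0 - 141*(-133)) = 1/(0 + 18753) = 1/18753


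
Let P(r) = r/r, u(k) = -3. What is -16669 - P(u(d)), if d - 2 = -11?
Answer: -16670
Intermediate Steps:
d = -9 (d = 2 - 11 = -9)
P(r) = 1
-16669 - P(u(d)) = -16669 - 1*1 = -16669 - 1 = -16670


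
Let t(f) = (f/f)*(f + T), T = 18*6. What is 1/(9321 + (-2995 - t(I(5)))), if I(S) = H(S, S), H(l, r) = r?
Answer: 1/6213 ≈ 0.00016095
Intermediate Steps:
T = 108
I(S) = S
t(f) = 108 + f (t(f) = (f/f)*(f + 108) = 1*(108 + f) = 108 + f)
1/(9321 + (-2995 - t(I(5)))) = 1/(9321 + (-2995 - (108 + 5))) = 1/(9321 + (-2995 - 1*113)) = 1/(9321 + (-2995 - 113)) = 1/(9321 - 3108) = 1/6213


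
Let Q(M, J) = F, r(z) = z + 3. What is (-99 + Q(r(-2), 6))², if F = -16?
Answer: 13225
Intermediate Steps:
r(z) = 3 + z
Q(M, J) = -16
(-99 + Q(r(-2), 6))² = (-99 - 16)² = (-115)² = 13225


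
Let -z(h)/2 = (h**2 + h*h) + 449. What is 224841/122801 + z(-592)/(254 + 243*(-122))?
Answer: 89434060313/1804683496 ≈ 49.557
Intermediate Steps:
z(h) = -898 - 4*h**2 (z(h) = -2*((h**2 + h*h) + 449) = -2*((h**2 + h**2) + 449) = -2*(2*h**2 + 449) = -2*(449 + 2*h**2) = -898 - 4*h**2)
224841/122801 + z(-592)/(254 + 243*(-122)) = 224841/122801 + (-898 - 4*(-592)**2)/(254 + 243*(-122)) = 224841*(1/122801) + (-898 - 4*350464)/(254 - 29646) = 224841/122801 + (-898 - 1401856)/(-29392) = 224841/122801 - 1402754*(-1/29392) = 224841/122801 + 701377/14696 = 89434060313/1804683496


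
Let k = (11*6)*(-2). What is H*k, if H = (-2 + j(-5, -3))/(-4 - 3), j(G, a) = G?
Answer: -132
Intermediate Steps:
k = -132 (k = 66*(-2) = -132)
H = 1 (H = (-2 - 5)/(-4 - 3) = -7/(-7) = -7*(-⅐) = 1)
H*k = 1*(-132) = -132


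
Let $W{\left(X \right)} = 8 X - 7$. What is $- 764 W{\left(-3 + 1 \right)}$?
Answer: $17572$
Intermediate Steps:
$W{\left(X \right)} = -7 + 8 X$
$- 764 W{\left(-3 + 1 \right)} = - 764 \left(-7 + 8 \left(-3 + 1\right)\right) = - 764 \left(-7 + 8 \left(-2\right)\right) = - 764 \left(-7 - 16\right) = \left(-764\right) \left(-23\right) = 17572$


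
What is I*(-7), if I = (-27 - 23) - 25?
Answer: 525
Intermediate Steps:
I = -75 (I = -50 - 25 = -75)
I*(-7) = -75*(-7) = 525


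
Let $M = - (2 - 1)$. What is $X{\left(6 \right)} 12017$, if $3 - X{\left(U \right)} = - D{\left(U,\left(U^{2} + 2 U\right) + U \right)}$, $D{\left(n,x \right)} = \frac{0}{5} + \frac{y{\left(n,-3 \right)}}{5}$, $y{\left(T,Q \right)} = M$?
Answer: $\frac{168238}{5} \approx 33648.0$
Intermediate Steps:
$M = -1$ ($M = \left(-1\right) 1 = -1$)
$y{\left(T,Q \right)} = -1$
$D{\left(n,x \right)} = - \frac{1}{5}$ ($D{\left(n,x \right)} = \frac{0}{5} - \frac{1}{5} = 0 \cdot \frac{1}{5} - \frac{1}{5} = 0 - \frac{1}{5} = - \frac{1}{5}$)
$X{\left(U \right)} = \frac{14}{5}$ ($X{\left(U \right)} = 3 - \left(-1\right) \left(- \frac{1}{5}\right) = 3 - \frac{1}{5} = \frac{14}{5}$)
$X{\left(6 \right)} 12017 = \frac{14}{5} \cdot 12017 = \frac{168238}{5}$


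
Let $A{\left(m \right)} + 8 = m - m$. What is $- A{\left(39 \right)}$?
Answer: $8$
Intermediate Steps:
$A{\left(m \right)} = -8$ ($A{\left(m \right)} = -8 + \left(m - m\right) = -8 + 0 = -8$)
$- A{\left(39 \right)} = \left(-1\right) \left(-8\right) = 8$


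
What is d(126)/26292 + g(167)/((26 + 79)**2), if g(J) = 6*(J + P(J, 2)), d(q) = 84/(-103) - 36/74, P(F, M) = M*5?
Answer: 281366223/2922465350 ≈ 0.096277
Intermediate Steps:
P(F, M) = 5*M
d(q) = -4962/3811 (d(q) = 84*(-1/103) - 36*1/74 = -84/103 - 18/37 = -4962/3811)
g(J) = 60 + 6*J (g(J) = 6*(J + 5*2) = 6*(J + 10) = 6*(10 + J) = 60 + 6*J)
d(126)/26292 + g(167)/((26 + 79)**2) = -4962/3811/26292 + (60 + 6*167)/((26 + 79)**2) = -4962/3811*1/26292 + (60 + 1002)/(105**2) = -827/16699802 + 1062/11025 = -827/16699802 + 1062*(1/11025) = -827/16699802 + 118/1225 = 281366223/2922465350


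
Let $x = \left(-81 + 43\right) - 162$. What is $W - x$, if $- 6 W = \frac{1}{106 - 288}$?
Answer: $\frac{218401}{1092} \approx 200.0$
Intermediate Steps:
$x = -200$ ($x = -38 - 162 = -200$)
$W = \frac{1}{1092}$ ($W = - \frac{1}{6 \left(106 - 288\right)} = - \frac{1}{6 \left(-182\right)} = \left(- \frac{1}{6}\right) \left(- \frac{1}{182}\right) = \frac{1}{1092} \approx 0.00091575$)
$W - x = \frac{1}{1092} - -200 = \frac{1}{1092} + 200 = \frac{218401}{1092}$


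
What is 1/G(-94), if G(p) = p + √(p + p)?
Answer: -1/96 - I*√47/4512 ≈ -0.010417 - 0.0015194*I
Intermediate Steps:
G(p) = p + √2*√p (G(p) = p + √(2*p) = p + √2*√p)
1/G(-94) = 1/(-94 + √2*√(-94)) = 1/(-94 + √2*(I*√94)) = 1/(-94 + 2*I*√47)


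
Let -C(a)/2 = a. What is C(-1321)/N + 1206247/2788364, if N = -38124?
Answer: 9655025735/26575897284 ≈ 0.36330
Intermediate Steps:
C(a) = -2*a
C(-1321)/N + 1206247/2788364 = -2*(-1321)/(-38124) + 1206247/2788364 = 2642*(-1/38124) + 1206247*(1/2788364) = -1321/19062 + 1206247/2788364 = 9655025735/26575897284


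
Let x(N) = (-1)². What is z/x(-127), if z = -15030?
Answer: -15030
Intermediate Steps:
x(N) = 1
z/x(-127) = -15030/1 = -15030*1 = -15030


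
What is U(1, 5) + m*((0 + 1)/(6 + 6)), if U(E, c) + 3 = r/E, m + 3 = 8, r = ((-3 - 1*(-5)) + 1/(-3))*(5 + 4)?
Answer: 149/12 ≈ 12.417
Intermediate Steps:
r = 15 (r = ((-3 + 5) - ⅓)*9 = (2 - ⅓)*9 = (5/3)*9 = 15)
m = 5 (m = -3 + 8 = 5)
U(E, c) = -3 + 15/E
U(1, 5) + m*((0 + 1)/(6 + 6)) = (-3 + 15/1) + 5*((0 + 1)/(6 + 6)) = (-3 + 15*1) + 5*(1/12) = (-3 + 15) + 5*(1*(1/12)) = 12 + 5*(1/12) = 12 + 5/12 = 149/12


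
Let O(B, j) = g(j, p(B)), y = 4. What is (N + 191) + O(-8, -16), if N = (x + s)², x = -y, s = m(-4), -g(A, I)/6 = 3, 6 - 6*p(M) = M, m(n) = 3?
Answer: 174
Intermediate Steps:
p(M) = 1 - M/6
g(A, I) = -18 (g(A, I) = -6*3 = -18)
s = 3
O(B, j) = -18
x = -4 (x = -1*4 = -4)
N = 1 (N = (-4 + 3)² = (-1)² = 1)
(N + 191) + O(-8, -16) = (1 + 191) - 18 = 192 - 18 = 174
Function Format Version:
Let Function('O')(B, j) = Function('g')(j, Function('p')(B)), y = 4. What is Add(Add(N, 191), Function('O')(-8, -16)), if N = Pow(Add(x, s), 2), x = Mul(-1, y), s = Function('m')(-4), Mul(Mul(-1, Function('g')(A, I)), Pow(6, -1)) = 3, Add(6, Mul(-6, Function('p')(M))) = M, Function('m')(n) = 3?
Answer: 174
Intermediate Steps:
Function('p')(M) = Add(1, Mul(Rational(-1, 6), M))
Function('g')(A, I) = -18 (Function('g')(A, I) = Mul(-6, 3) = -18)
s = 3
Function('O')(B, j) = -18
x = -4 (x = Mul(-1, 4) = -4)
N = 1 (N = Pow(Add(-4, 3), 2) = Pow(-1, 2) = 1)
Add(Add(N, 191), Function('O')(-8, -16)) = Add(Add(1, 191), -18) = Add(192, -18) = 174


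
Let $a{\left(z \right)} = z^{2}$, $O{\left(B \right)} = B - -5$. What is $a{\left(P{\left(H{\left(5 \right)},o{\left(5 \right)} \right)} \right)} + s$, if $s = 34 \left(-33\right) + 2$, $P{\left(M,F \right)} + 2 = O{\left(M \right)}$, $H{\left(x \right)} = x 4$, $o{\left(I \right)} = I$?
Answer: $-591$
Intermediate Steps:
$H{\left(x \right)} = 4 x$
$O{\left(B \right)} = 5 + B$ ($O{\left(B \right)} = B + 5 = 5 + B$)
$P{\left(M,F \right)} = 3 + M$ ($P{\left(M,F \right)} = -2 + \left(5 + M\right) = 3 + M$)
$s = -1120$ ($s = -1122 + 2 = -1120$)
$a{\left(P{\left(H{\left(5 \right)},o{\left(5 \right)} \right)} \right)} + s = \left(3 + 4 \cdot 5\right)^{2} - 1120 = \left(3 + 20\right)^{2} - 1120 = 23^{2} - 1120 = 529 - 1120 = -591$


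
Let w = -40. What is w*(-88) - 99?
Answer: 3421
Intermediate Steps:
w*(-88) - 99 = -40*(-88) - 99 = 3520 - 99 = 3421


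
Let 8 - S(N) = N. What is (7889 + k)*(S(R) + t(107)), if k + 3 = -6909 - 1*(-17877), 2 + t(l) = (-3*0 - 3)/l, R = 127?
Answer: -244159300/107 ≈ -2.2819e+6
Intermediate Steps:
t(l) = -2 - 3/l (t(l) = -2 + (-3*0 - 3)/l = -2 + (0 - 3)/l = -2 - 3/l)
S(N) = 8 - N
k = 10965 (k = -3 + (-6909 - 1*(-17877)) = -3 + (-6909 + 17877) = -3 + 10968 = 10965)
(7889 + k)*(S(R) + t(107)) = (7889 + 10965)*((8 - 1*127) + (-2 - 3/107)) = 18854*((8 - 127) + (-2 - 3*1/107)) = 18854*(-119 + (-2 - 3/107)) = 18854*(-119 - 217/107) = 18854*(-12950/107) = -244159300/107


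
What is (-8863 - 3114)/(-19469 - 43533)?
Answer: 11977/63002 ≈ 0.19010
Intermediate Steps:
(-8863 - 3114)/(-19469 - 43533) = -11977/(-63002) = -11977*(-1/63002) = 11977/63002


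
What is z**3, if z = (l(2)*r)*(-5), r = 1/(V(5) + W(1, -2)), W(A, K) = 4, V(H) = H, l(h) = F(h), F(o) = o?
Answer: -1000/729 ≈ -1.3717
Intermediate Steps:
l(h) = h
r = 1/9 (r = 1/(5 + 4) = 1/9 ≈ 0.11111)
z = -10/9 (z = (2*(1/9))*(-5) = (2/9)*(-5) = -10/9 ≈ -1.1111)
z**3 = (-10/9)**3 = -1000/729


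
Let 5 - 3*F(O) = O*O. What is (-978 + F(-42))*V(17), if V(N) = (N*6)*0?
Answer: 0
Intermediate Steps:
F(O) = 5/3 - O²/3 (F(O) = 5/3 - O*O/3 = 5/3 - O²/3)
V(N) = 0 (V(N) = (6*N)*0 = 0)
(-978 + F(-42))*V(17) = (-978 + (5/3 - ⅓*(-42)²))*0 = (-978 + (5/3 - ⅓*1764))*0 = (-978 + (5/3 - 588))*0 = (-978 - 1759/3)*0 = -4693/3*0 = 0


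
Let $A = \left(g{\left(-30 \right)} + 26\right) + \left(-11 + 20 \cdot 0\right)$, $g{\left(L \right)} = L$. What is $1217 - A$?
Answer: $1232$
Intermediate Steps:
$A = -15$ ($A = \left(-30 + 26\right) + \left(-11 + 20 \cdot 0\right) = -4 + \left(-11 + 0\right) = -4 - 11 = -15$)
$1217 - A = 1217 - -15 = 1217 + 15 = 1232$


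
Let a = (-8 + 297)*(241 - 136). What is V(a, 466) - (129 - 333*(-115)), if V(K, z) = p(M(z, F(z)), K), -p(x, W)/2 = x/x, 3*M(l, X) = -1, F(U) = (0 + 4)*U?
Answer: -38426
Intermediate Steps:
F(U) = 4*U
M(l, X) = -⅓ (M(l, X) = (⅓)*(-1) = -⅓)
a = 30345 (a = 289*105 = 30345)
p(x, W) = -2 (p(x, W) = -2*x/x = -2*1 = -2)
V(K, z) = -2
V(a, 466) - (129 - 333*(-115)) = -2 - (129 - 333*(-115)) = -2 - (129 + 38295) = -2 - 1*38424 = -2 - 38424 = -38426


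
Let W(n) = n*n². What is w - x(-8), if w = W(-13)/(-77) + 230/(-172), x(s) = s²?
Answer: -243721/6622 ≈ -36.805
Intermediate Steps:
W(n) = n³
w = 180087/6622 (w = (-13)³/(-77) + 230/(-172) = -2197*(-1/77) + 230*(-1/172) = 2197/77 - 115/86 = 180087/6622 ≈ 27.195)
w - x(-8) = 180087/6622 - 1*(-8)² = 180087/6622 - 1*64 = 180087/6622 - 64 = -243721/6622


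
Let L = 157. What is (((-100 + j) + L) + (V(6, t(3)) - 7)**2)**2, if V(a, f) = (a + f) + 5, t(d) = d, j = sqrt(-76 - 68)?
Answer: 11092 + 2544*I ≈ 11092.0 + 2544.0*I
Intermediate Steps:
j = 12*I (j = sqrt(-144) = 12*I ≈ 12.0*I)
V(a, f) = 5 + a + f
(((-100 + j) + L) + (V(6, t(3)) - 7)**2)**2 = (((-100 + 12*I) + 157) + ((5 + 6 + 3) - 7)**2)**2 = ((57 + 12*I) + (14 - 7)**2)**2 = ((57 + 12*I) + 7**2)**2 = ((57 + 12*I) + 49)**2 = (106 + 12*I)**2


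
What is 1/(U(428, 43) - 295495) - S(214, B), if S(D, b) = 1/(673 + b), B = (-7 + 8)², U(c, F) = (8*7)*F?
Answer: -293761/197540638 ≈ -0.0014871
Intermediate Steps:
U(c, F) = 56*F
B = 1 (B = 1² = 1)
1/(U(428, 43) - 295495) - S(214, B) = 1/(56*43 - 295495) - 1/(673 + 1) = 1/(2408 - 295495) - 1/674 = 1/(-293087) - 1*1/674 = -1/293087 - 1/674 = -293761/197540638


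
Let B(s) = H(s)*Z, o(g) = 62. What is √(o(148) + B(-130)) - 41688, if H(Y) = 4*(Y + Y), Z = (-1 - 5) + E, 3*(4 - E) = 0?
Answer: -41688 + 3*√238 ≈ -41642.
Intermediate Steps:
E = 4 (E = 4 - ⅓*0 = 4 + 0 = 4)
Z = -2 (Z = (-1 - 5) + 4 = -6 + 4 = -2)
H(Y) = 8*Y (H(Y) = 4*(2*Y) = 8*Y)
B(s) = -16*s (B(s) = (8*s)*(-2) = -16*s)
√(o(148) + B(-130)) - 41688 = √(62 - 16*(-130)) - 41688 = √(62 + 2080) - 41688 = √2142 - 41688 = 3*√238 - 41688 = -41688 + 3*√238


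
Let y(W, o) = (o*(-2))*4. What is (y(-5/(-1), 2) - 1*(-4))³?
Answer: -1728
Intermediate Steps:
y(W, o) = -8*o (y(W, o) = -2*o*4 = -8*o)
(y(-5/(-1), 2) - 1*(-4))³ = (-8*2 - 1*(-4))³ = (-16 + 4)³ = (-12)³ = -1728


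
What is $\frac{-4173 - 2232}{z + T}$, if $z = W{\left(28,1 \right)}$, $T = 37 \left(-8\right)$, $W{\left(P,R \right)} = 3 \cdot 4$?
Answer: $\frac{6405}{284} \approx 22.553$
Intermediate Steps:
$W{\left(P,R \right)} = 12$
$T = -296$
$z = 12$
$\frac{-4173 - 2232}{z + T} = \frac{-4173 - 2232}{12 - 296} = - \frac{6405}{-284} = \left(-6405\right) \left(- \frac{1}{284}\right) = \frac{6405}{284}$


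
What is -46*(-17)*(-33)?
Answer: -25806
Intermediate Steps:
-46*(-17)*(-33) = 782*(-33) = -25806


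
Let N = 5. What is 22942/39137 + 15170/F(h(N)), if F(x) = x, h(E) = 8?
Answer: 296945913/156548 ≈ 1896.8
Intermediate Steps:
22942/39137 + 15170/F(h(N)) = 22942/39137 + 15170/8 = 22942*(1/39137) + 15170*(⅛) = 22942/39137 + 7585/4 = 296945913/156548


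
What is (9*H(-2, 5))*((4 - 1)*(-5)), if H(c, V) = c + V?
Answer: -405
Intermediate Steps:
H(c, V) = V + c
(9*H(-2, 5))*((4 - 1)*(-5)) = (9*(5 - 2))*((4 - 1)*(-5)) = (9*3)*(3*(-5)) = 27*(-15) = -405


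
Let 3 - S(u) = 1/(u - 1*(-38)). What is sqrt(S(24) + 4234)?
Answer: sqrt(16286966)/62 ≈ 65.092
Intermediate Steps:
S(u) = 3 - 1/(38 + u) (S(u) = 3 - 1/(u - 1*(-38)) = 3 - 1/(u + 38) = 3 - 1/(38 + u))
sqrt(S(24) + 4234) = sqrt((113 + 3*24)/(38 + 24) + 4234) = sqrt((113 + 72)/62 + 4234) = sqrt((1/62)*185 + 4234) = sqrt(185/62 + 4234) = sqrt(262693/62) = sqrt(16286966)/62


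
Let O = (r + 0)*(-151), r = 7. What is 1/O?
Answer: -1/1057 ≈ -0.00094607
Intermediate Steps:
O = -1057 (O = (7 + 0)*(-151) = 7*(-151) = -1057)
1/O = 1/(-1057) = -1/1057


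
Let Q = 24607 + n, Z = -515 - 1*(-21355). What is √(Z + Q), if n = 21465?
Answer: 4*√4182 ≈ 258.67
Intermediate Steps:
Z = 20840 (Z = -515 + 21355 = 20840)
Q = 46072 (Q = 24607 + 21465 = 46072)
√(Z + Q) = √(20840 + 46072) = √66912 = 4*√4182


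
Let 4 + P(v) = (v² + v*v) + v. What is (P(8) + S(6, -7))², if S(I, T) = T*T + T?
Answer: 30276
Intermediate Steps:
P(v) = -4 + v + 2*v² (P(v) = -4 + ((v² + v*v) + v) = -4 + ((v² + v²) + v) = -4 + (2*v² + v) = -4 + (v + 2*v²) = -4 + v + 2*v²)
S(I, T) = T + T² (S(I, T) = T² + T = T + T²)
(P(8) + S(6, -7))² = ((-4 + 8 + 2*8²) - 7*(1 - 7))² = ((-4 + 8 + 2*64) - 7*(-6))² = ((-4 + 8 + 128) + 42)² = (132 + 42)² = 174² = 30276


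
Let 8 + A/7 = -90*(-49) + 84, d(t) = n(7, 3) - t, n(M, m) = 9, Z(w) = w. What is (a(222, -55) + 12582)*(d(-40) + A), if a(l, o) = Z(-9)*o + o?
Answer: 409554922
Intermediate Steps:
a(l, o) = -8*o (a(l, o) = -9*o + o = -8*o)
d(t) = 9 - t
A = 31402 (A = -56 + 7*(-90*(-49) + 84) = -56 + 7*(4410 + 84) = -56 + 7*4494 = -56 + 31458 = 31402)
(a(222, -55) + 12582)*(d(-40) + A) = (-8*(-55) + 12582)*((9 - 1*(-40)) + 31402) = (440 + 12582)*((9 + 40) + 31402) = 13022*(49 + 31402) = 13022*31451 = 409554922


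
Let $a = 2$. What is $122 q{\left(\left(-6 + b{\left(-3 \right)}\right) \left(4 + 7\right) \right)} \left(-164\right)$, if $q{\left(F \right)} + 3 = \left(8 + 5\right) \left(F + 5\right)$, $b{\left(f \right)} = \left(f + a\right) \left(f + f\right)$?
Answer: $-1240496$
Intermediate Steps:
$b{\left(f \right)} = 2 f \left(2 + f\right)$ ($b{\left(f \right)} = \left(f + 2\right) \left(f + f\right) = \left(2 + f\right) 2 f = 2 f \left(2 + f\right)$)
$q{\left(F \right)} = 62 + 13 F$ ($q{\left(F \right)} = -3 + \left(8 + 5\right) \left(F + 5\right) = -3 + 13 \left(5 + F\right) = -3 + \left(65 + 13 F\right) = 62 + 13 F$)
$122 q{\left(\left(-6 + b{\left(-3 \right)}\right) \left(4 + 7\right) \right)} \left(-164\right) = 122 \left(62 + 13 \left(-6 + 2 \left(-3\right) \left(2 - 3\right)\right) \left(4 + 7\right)\right) \left(-164\right) = 122 \left(62 + 13 \left(-6 + 2 \left(-3\right) \left(-1\right)\right) 11\right) \left(-164\right) = 122 \left(62 + 13 \left(-6 + 6\right) 11\right) \left(-164\right) = 122 \left(62 + 13 \cdot 0 \cdot 11\right) \left(-164\right) = 122 \left(62 + 13 \cdot 0\right) \left(-164\right) = 122 \left(62 + 0\right) \left(-164\right) = 122 \cdot 62 \left(-164\right) = 7564 \left(-164\right) = -1240496$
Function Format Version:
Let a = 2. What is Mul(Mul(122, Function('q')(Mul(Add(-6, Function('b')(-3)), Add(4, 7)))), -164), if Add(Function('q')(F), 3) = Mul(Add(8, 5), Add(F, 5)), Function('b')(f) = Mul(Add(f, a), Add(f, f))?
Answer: -1240496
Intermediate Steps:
Function('b')(f) = Mul(2, f, Add(2, f)) (Function('b')(f) = Mul(Add(f, 2), Add(f, f)) = Mul(Add(2, f), Mul(2, f)) = Mul(2, f, Add(2, f)))
Function('q')(F) = Add(62, Mul(13, F)) (Function('q')(F) = Add(-3, Mul(Add(8, 5), Add(F, 5))) = Add(-3, Mul(13, Add(5, F))) = Add(-3, Add(65, Mul(13, F))) = Add(62, Mul(13, F)))
Mul(Mul(122, Function('q')(Mul(Add(-6, Function('b')(-3)), Add(4, 7)))), -164) = Mul(Mul(122, Add(62, Mul(13, Mul(Add(-6, Mul(2, -3, Add(2, -3))), Add(4, 7))))), -164) = Mul(Mul(122, Add(62, Mul(13, Mul(Add(-6, Mul(2, -3, -1)), 11)))), -164) = Mul(Mul(122, Add(62, Mul(13, Mul(Add(-6, 6), 11)))), -164) = Mul(Mul(122, Add(62, Mul(13, Mul(0, 11)))), -164) = Mul(Mul(122, Add(62, Mul(13, 0))), -164) = Mul(Mul(122, Add(62, 0)), -164) = Mul(Mul(122, 62), -164) = Mul(7564, -164) = -1240496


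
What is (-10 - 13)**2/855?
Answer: 529/855 ≈ 0.61871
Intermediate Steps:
(-10 - 13)**2/855 = (-23)**2*(1/855) = 529*(1/855) = 529/855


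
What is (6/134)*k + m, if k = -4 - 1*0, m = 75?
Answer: 5013/67 ≈ 74.821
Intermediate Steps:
k = -4 (k = -4 + 0 = -4)
(6/134)*k + m = (6/134)*(-4) + 75 = (6*(1/134))*(-4) + 75 = (3/67)*(-4) + 75 = -12/67 + 75 = 5013/67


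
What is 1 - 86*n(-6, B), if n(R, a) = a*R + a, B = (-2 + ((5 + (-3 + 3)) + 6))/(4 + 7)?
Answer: 3881/11 ≈ 352.82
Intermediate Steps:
B = 9/11 (B = (-2 + ((5 + 0) + 6))/11 = (-2 + (5 + 6))*(1/11) = (-2 + 11)*(1/11) = 9*(1/11) = 9/11 ≈ 0.81818)
n(R, a) = a + R*a (n(R, a) = R*a + a = a + R*a)
1 - 86*n(-6, B) = 1 - 774*(1 - 6)/11 = 1 - 774*(-5)/11 = 1 - 86*(-45/11) = 1 + 3870/11 = 3881/11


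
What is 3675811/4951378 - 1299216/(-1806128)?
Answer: 816993418091/558926402774 ≈ 1.4617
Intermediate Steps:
3675811/4951378 - 1299216/(-1806128) = 3675811*(1/4951378) - 1299216*(-1/1806128) = 3675811/4951378 + 81201/112883 = 816993418091/558926402774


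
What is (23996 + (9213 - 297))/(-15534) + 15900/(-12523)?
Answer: -329573788/97266141 ≈ -3.3884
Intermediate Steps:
(23996 + (9213 - 297))/(-15534) + 15900/(-12523) = (23996 + 8916)*(-1/15534) + 15900*(-1/12523) = 32912*(-1/15534) - 15900/12523 = -16456/7767 - 15900/12523 = -329573788/97266141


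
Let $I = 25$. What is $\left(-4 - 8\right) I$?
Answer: $-300$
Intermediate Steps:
$\left(-4 - 8\right) I = \left(-4 - 8\right) 25 = \left(-12\right) 25 = -300$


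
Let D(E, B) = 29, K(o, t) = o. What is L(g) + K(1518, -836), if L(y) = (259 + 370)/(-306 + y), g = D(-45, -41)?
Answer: 419857/277 ≈ 1515.7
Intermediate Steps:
g = 29
L(y) = 629/(-306 + y)
L(g) + K(1518, -836) = 629/(-306 + 29) + 1518 = 629/(-277) + 1518 = 629*(-1/277) + 1518 = -629/277 + 1518 = 419857/277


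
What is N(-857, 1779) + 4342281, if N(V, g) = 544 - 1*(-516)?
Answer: 4343341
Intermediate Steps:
N(V, g) = 1060 (N(V, g) = 544 + 516 = 1060)
N(-857, 1779) + 4342281 = 1060 + 4342281 = 4343341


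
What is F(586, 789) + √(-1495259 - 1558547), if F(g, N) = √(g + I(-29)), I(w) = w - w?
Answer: √586 + I*√3053806 ≈ 24.207 + 1747.5*I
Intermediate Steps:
I(w) = 0
F(g, N) = √g (F(g, N) = √(g + 0) = √g)
F(586, 789) + √(-1495259 - 1558547) = √586 + √(-1495259 - 1558547) = √586 + √(-3053806) = √586 + I*√3053806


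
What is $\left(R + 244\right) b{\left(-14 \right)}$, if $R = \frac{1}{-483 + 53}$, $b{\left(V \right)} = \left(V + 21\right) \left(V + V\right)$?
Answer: $- \frac{10282062}{215} \approx -47824.0$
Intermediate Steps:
$b{\left(V \right)} = 2 V \left(21 + V\right)$ ($b{\left(V \right)} = \left(21 + V\right) 2 V = 2 V \left(21 + V\right)$)
$R = - \frac{1}{430}$ ($R = \frac{1}{-430} = - \frac{1}{430} \approx -0.0023256$)
$\left(R + 244\right) b{\left(-14 \right)} = \left(- \frac{1}{430} + 244\right) 2 \left(-14\right) \left(21 - 14\right) = \frac{104919 \cdot 2 \left(-14\right) 7}{430} = \frac{104919}{430} \left(-196\right) = - \frac{10282062}{215}$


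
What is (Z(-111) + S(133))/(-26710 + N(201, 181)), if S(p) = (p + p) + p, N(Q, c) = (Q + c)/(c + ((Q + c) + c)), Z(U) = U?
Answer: -107136/9935929 ≈ -0.010783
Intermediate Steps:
N(Q, c) = (Q + c)/(Q + 3*c) (N(Q, c) = (Q + c)/(c + (Q + 2*c)) = (Q + c)/(Q + 3*c))
S(p) = 3*p (S(p) = 2*p + p = 3*p)
(Z(-111) + S(133))/(-26710 + N(201, 181)) = (-111 + 3*133)/(-26710 + (201 + 181)/(201 + 3*181)) = (-111 + 399)/(-26710 + 382/(201 + 543)) = 288/(-26710 + 382/744) = 288/(-26710 + (1/744)*382) = 288/(-26710 + 191/372) = 288/(-9935929/372) = 288*(-372/9935929) = -107136/9935929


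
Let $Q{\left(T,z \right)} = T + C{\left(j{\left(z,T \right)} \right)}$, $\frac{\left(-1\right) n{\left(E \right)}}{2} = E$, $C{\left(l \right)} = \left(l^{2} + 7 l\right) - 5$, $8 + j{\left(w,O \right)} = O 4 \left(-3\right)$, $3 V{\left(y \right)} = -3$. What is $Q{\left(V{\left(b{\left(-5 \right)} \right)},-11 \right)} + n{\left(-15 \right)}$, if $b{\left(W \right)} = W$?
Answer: $68$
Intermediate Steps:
$V{\left(y \right)} = -1$ ($V{\left(y \right)} = \frac{1}{3} \left(-3\right) = -1$)
$j{\left(w,O \right)} = -8 - 12 O$ ($j{\left(w,O \right)} = -8 + O 4 \left(-3\right) = -8 + 4 O \left(-3\right) = -8 - 12 O$)
$C{\left(l \right)} = -5 + l^{2} + 7 l$
$n{\left(E \right)} = - 2 E$
$Q{\left(T,z \right)} = -61 + \left(-8 - 12 T\right)^{2} - 83 T$ ($Q{\left(T,z \right)} = T + \left(-5 + \left(-8 - 12 T\right)^{2} + 7 \left(-8 - 12 T\right)\right) = T - \left(61 - \left(-8 - 12 T\right)^{2} + 84 T\right) = -61 + \left(-8 - 12 T\right)^{2} - 83 T$)
$Q{\left(V{\left(b{\left(-5 \right)} \right)},-11 \right)} + n{\left(-15 \right)} = \left(3 + 109 \left(-1\right) + 144 \left(-1\right)^{2}\right) - -30 = \left(3 - 109 + 144 \cdot 1\right) + 30 = \left(3 - 109 + 144\right) + 30 = 38 + 30 = 68$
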